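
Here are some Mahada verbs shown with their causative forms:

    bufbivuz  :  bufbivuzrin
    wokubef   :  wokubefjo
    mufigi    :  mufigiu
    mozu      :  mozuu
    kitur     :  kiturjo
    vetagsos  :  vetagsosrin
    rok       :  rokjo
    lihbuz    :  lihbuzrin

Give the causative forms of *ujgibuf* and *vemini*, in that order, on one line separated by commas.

ujgibufjo, veminiu

Looking at the final sound of each stem: -rin when the stem ends in a sibilant (*bufbivuz*, *vetagsos*, *lihbuz*); -jo when the stem ends in a non-sibilant consonant (*wokubef*, *kitur*, *rok*); -u when the stem ends in a vowel (*mufigi*, *mozu*).
The final sound of *ujgibuf* is /f/, which is a non-sibilant consonant, so the suffix is -jo, giving *ujgibufjo*.
*vemini*: final sound = /i/, a vowel → -u → *veminiu*.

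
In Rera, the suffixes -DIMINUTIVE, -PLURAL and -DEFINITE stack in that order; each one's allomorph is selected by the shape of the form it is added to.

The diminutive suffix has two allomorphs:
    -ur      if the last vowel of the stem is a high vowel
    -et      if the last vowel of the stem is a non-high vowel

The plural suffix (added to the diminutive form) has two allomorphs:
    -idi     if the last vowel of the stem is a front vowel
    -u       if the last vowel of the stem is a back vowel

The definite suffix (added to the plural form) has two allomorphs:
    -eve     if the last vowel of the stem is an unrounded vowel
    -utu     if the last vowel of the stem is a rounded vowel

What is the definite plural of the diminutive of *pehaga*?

pehagaetidieve

*pehaga*: last vowel = /a/, a non-high vowel → -et → *pehagaet*.
The diminutive form *pehagaet* — last vowel /e/ (a front vowel) → -idi → *pehagaetidi*.
Since the last vowel of the plural form *pehagaetidi* is /i/ (an unrounded vowel), it takes -eve, giving *pehagaetidieve*.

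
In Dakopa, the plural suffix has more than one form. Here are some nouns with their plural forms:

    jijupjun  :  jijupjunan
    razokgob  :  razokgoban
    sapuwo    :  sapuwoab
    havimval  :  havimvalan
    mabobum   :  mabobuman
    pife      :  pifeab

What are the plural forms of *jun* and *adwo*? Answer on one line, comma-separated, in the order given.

junan, adwoab

Looking at the final sound of each stem: -an when the stem ends in a consonant (*jijupjun*, *razokgob*, *havimval*, *mabobum*); -ab when the stem ends in a vowel (*sapuwo*, *pife*).
The final sound of *jun* is /n/, which is a consonant, so the suffix is -an, giving *junan*.
Since the final sound of *adwo* is /o/ (a vowel), it takes -ab, giving *adwoab*.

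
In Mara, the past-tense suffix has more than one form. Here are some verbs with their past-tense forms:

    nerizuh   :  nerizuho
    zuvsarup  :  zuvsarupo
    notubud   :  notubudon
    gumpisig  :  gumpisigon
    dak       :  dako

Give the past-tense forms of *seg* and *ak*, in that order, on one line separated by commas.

The suffix is conditioned by the final consonant: -o when the stem ends in a voiceless consonant (*nerizuh*, *zuvsarup*, *dak*); -on when the stem ends in a voiced consonant (*notubud*, *gumpisig*).
*seg*: final consonant = /g/, voiced → -on → *segon*.
Since the final consonant of *ak* is /k/ (voiceless), it takes -o, giving *ako*.

segon, ako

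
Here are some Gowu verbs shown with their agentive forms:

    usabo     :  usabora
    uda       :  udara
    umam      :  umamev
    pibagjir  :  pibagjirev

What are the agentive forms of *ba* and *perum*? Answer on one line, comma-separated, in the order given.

The pattern is consonant vs. vowel: -ev when the stem ends in a consonant (*umam*, *pibagjir*); -ra when the stem ends in a vowel (*usabo*, *uda*).
Since the final sound of *ba* is /a/ (a vowel), it takes -ra, giving *bara*.
*perum* — final sound /m/ (a consonant) → -ev → *perumev*.

bara, perumev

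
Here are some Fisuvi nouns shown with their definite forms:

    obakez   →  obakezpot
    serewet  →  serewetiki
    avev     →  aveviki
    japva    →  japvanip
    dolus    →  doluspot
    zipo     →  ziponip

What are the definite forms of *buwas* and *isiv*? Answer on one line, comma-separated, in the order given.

buwaspot, isiviki

The pattern is sibilance of the final sound: -pot when the stem ends in a sibilant (*obakez*, *dolus*); -iki when the stem ends in a non-sibilant consonant (*serewet*, *avev*); -nip when the stem ends in a vowel (*japva*, *zipo*).
*buwas* — final sound /s/ (a sibilant) → -pot → *buwaspot*.
*isiv*: final sound = /v/, a non-sibilant consonant → -iki → *isiviki*.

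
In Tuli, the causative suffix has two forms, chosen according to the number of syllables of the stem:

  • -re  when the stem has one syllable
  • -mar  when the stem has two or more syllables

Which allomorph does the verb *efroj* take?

-mar

With 2 syllables, *efroj* takes -mar.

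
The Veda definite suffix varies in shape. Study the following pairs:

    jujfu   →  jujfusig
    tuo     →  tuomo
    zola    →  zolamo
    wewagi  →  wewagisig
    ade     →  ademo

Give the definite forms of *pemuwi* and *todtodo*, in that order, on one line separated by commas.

The suffix is conditioned by the last vowel: -sig when the last vowel of the stem is a high vowel (*jujfu*, *wewagi*); -mo when the last vowel of the stem is a non-high vowel (*tuo*, *zola*, *ade*).
The last vowel of *pemuwi* is /i/, which is a high vowel, so the suffix is -sig, giving *pemuwisig*.
*todtodo*: last vowel = /o/, a non-high vowel → -mo → *todtodomo*.

pemuwisig, todtodomo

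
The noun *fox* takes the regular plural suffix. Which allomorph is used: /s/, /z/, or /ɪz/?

/ɪz/

The stem *fox* ends in a sibilant (/s, z, ʃ, ʒ, tʃ, dʒ/).
The plural suffix surfaces as /ɪz/ after sibilants, /s/ after other voiceless consonants, and /z/ after other voiced sounds.
So the plural -s on *fox* is pronounced /ɪz/.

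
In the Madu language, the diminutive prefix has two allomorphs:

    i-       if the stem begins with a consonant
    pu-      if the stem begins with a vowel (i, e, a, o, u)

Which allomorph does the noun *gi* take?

*gi*: first sound = /g/, a consonant → i-.

i-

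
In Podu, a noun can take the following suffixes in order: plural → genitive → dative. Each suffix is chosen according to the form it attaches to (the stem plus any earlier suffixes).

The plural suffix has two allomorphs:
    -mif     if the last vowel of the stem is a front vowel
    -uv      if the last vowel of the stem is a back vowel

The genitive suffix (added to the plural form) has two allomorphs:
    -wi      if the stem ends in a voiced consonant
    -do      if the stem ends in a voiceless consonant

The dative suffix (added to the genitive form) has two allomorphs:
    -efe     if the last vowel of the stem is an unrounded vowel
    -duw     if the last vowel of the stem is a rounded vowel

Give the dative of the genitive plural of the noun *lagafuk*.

lagafukuvwiefe

*lagafuk* — last vowel /u/ (a back vowel) → -uv → *lagafukuv*.
Since the final consonant of the plural form *lagafukuv* is /v/ (voiced), it takes -wi, giving *lagafukuvwi*.
The genitive form *lagafukuvwi* — last vowel /i/ (an unrounded vowel) → -efe → *lagafukuvwiefe*.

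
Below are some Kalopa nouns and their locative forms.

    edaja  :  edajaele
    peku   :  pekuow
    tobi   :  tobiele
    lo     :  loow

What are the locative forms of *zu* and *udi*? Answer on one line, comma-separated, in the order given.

zuow, udiele

The pattern is rounding harmony: -ow when the last vowel of the stem is a rounded vowel (*peku*, *lo*); -ele when the last vowel of the stem is an unrounded vowel (*edaja*, *tobi*).
*zu* — last vowel /u/ (a rounded vowel) → -ow → *zuow*.
Since the last vowel of *udi* is /i/ (an unrounded vowel), it takes -ele, giving *udiele*.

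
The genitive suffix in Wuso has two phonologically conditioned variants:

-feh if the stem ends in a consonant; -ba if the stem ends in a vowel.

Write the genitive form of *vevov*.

*vevov*: final sound = /v/, a consonant → -feh → *vevovfeh*.

vevovfeh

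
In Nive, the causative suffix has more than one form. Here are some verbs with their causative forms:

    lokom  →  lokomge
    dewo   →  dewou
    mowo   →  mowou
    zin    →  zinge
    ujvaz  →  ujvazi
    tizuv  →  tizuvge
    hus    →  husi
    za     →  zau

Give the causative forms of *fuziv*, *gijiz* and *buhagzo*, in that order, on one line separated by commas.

The suffix is conditioned by the final sound: -i when the stem ends in a sibilant (*ujvaz*, *hus*); -ge when the stem ends in a non-sibilant consonant (*lokom*, *zin*, *tizuv*); -u when the stem ends in a vowel (*dewo*, *mowo*, *za*).
Since the final sound of *fuziv* is /v/ (a non-sibilant consonant), it takes -ge, giving *fuzivge*.
*gijiz*: final sound = /z/, a sibilant → -i → *gijizi*.
The final sound of *buhagzo* is /o/, which is a vowel, so the suffix is -u, giving *buhagzou*.

fuzivge, gijizi, buhagzou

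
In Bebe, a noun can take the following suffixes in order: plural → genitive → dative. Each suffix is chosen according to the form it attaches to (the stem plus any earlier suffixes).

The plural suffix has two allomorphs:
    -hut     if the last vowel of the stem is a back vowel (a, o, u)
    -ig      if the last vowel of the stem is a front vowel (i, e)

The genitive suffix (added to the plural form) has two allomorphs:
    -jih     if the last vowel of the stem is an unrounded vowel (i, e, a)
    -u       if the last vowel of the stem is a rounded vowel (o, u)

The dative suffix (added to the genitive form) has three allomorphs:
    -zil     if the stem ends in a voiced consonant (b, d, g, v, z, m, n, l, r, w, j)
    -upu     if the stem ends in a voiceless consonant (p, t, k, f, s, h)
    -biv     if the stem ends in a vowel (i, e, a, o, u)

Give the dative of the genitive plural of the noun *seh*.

sehigjihupu

*seh* — last vowel /e/ (a front vowel) → -ig → *sehig*.
The last vowel of the plural form *sehig* is /i/, which is an unrounded vowel, so the genitive suffix is -jih, giving *sehigjih*.
The final sound of the genitive form *sehigjih* is /h/, which is a voiceless consonant, so the dative suffix is -upu, giving *sehigjihupu*.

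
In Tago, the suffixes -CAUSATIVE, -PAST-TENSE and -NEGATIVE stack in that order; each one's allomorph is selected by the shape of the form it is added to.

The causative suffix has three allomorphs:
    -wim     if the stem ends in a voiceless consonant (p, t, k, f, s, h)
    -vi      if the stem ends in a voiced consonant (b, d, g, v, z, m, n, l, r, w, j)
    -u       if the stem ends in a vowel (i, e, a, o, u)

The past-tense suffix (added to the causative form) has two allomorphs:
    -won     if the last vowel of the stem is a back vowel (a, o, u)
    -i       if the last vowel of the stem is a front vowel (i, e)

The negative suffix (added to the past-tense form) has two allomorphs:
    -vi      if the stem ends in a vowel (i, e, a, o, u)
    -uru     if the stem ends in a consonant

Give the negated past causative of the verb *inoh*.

inohwimivi

The final sound of *inoh* is /h/, which is a voiceless consonant, so the causative suffix is -wim, giving *inohwim*.
Since the last vowel of the causative form *inohwim* is /i/ (a front vowel), it takes -i, giving *inohwimi*.
The past-tense form *inohwimi*: final sound = /i/, a vowel → -vi → *inohwimivi*.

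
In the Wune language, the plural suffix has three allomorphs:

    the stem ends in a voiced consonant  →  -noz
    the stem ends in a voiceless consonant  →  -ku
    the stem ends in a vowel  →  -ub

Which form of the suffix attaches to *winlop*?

*winlop* — final sound /p/ (a voiceless consonant) → -ku.

-ku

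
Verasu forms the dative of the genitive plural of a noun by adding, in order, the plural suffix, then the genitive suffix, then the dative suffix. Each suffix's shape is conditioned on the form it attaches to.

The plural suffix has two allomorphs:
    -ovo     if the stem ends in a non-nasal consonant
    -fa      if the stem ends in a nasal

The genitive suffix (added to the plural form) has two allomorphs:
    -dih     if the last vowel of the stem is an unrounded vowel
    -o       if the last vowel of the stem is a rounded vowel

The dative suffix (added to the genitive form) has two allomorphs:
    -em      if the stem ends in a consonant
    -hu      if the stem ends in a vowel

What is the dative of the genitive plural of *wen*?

wenfadihem

The final consonant of *wen* is /n/, which is a nasal, so the plural suffix is -fa, giving *wenfa*.
Since the last vowel of the plural form *wenfa* is /a/ (an unrounded vowel), it takes -dih, giving *wenfadih*.
The final sound of the genitive form *wenfadih* is /h/, which is a consonant, so the dative suffix is -em, giving *wenfadihem*.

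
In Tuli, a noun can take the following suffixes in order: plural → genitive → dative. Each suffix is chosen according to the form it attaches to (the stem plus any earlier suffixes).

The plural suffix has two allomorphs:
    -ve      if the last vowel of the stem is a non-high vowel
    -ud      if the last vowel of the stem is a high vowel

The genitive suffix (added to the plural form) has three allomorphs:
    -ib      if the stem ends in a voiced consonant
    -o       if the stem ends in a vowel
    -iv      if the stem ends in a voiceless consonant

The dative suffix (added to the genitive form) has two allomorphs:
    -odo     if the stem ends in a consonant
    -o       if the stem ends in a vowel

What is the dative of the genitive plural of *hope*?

hopeveoo

*hope* — last vowel /e/ (a non-high vowel) → -ve → *hopeve*.
Since the final sound of the plural form *hopeve* is /e/ (a vowel), it takes -o, giving *hopeveo*.
The genitive form *hopeveo*: final sound = /o/, a vowel → -o → *hopeveoo*.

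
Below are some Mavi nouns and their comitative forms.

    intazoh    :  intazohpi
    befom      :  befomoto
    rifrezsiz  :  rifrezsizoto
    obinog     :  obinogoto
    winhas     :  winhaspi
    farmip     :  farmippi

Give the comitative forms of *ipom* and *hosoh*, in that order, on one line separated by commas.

ipomoto, hosohpi

The suffix is conditioned by the final consonant: -pi when the stem ends in a voiceless consonant (*intazoh*, *winhas*, *farmip*); -oto when the stem ends in a voiced consonant (*befom*, *rifrezsiz*, *obinog*).
*ipom* — final consonant /m/ (voiced) → -oto → *ipomoto*.
The final consonant of *hosoh* is /h/, which is voiceless, so the suffix is -pi, giving *hosohpi*.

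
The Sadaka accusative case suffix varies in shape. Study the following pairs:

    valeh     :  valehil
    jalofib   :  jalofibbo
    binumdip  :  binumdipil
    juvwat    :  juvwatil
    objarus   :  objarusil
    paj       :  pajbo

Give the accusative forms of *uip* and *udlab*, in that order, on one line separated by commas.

uipil, udlabbo

The alternation tracks the final consonant of the stem — -il when the stem ends in a voiceless consonant (*valeh*, *binumdip*, *juvwat*, *objarus*); -bo when the stem ends in a voiced consonant (*jalofib*, *paj*).
*uip* — final consonant /p/ (voiceless) → -il → *uipil*.
*udlab* — final consonant /b/ (voiced) → -bo → *udlabbo*.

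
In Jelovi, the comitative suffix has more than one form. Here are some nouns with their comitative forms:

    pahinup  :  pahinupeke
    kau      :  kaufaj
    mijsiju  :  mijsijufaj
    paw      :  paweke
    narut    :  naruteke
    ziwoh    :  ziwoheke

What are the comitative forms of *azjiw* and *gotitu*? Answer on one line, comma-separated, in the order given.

azjiweke, gotitufaj

Looking at the final sound of each stem: -eke when the stem ends in a consonant (*pahinup*, *paw*, *narut*, *ziwoh*); -faj when the stem ends in a vowel (*kau*, *mijsiju*).
Since the final sound of *azjiw* is /w/ (a consonant), it takes -eke, giving *azjiweke*.
The final sound of *gotitu* is /u/, which is a vowel, so the suffix is -faj, giving *gotitufaj*.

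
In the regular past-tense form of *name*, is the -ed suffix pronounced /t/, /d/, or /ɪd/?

/d/

The stem *name* ends in a voiced sound other than /d/.
The -ed suffix is realized as /ɪd/ after /t, d/; as /t/ after other voiceless consonants; and as /d/ after other voiced sounds.
So -ed on *name* is pronounced /d/.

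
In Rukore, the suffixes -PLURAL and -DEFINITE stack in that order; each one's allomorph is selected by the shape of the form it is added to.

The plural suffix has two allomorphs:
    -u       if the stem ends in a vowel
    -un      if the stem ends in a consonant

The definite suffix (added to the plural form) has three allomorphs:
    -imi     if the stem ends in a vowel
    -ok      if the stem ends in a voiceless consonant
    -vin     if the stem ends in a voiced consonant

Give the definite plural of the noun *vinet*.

Since the final sound of *vinet* is /t/ (a consonant), it takes -un, giving *vinetun*.
Since the final sound of the plural form *vinetun* is /n/ (a voiced consonant), it takes -vin, giving *vinetunvin*.

vinetunvin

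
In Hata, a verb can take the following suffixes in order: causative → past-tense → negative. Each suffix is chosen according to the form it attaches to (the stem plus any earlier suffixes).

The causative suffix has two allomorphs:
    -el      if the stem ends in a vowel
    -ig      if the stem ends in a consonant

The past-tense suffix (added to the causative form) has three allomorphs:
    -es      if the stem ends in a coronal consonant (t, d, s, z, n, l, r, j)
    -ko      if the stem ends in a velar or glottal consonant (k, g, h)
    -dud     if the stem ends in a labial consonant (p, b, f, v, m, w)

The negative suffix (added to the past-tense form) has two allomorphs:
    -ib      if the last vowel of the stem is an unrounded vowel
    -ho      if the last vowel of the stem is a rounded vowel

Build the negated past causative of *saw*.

sawigkoho

The final sound of *saw* is /w/, which is a consonant, so the causative suffix is -ig, giving *sawig*.
The causative form *sawig* — final consonant /g/ (velar/glottal) → -ko → *sawigko*.
The past-tense form *sawigko*: last vowel = /o/, a rounded vowel → -ho → *sawigkoho*.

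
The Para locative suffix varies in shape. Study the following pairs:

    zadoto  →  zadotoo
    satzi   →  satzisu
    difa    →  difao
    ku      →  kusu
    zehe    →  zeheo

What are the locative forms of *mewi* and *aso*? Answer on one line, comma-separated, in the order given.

Looking at the last vowel of each stem: -su when the last vowel of the stem is a high vowel (*satzi*, *ku*); -o when the last vowel of the stem is a non-high vowel (*zadoto*, *difa*, *zehe*).
The last vowel of *mewi* is /i/, which is a high vowel, so the suffix is -su, giving *mewisu*.
*aso* — last vowel /o/ (a non-high vowel) → -o → *asoo*.

mewisu, asoo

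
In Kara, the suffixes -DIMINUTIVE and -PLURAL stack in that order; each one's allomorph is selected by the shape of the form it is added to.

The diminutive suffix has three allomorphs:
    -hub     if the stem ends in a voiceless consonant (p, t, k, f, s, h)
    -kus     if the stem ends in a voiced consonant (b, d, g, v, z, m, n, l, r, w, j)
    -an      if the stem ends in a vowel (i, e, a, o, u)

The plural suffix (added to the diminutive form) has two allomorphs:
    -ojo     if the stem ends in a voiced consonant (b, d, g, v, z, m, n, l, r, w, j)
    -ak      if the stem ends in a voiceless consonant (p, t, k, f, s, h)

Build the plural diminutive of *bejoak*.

Since the final sound of *bejoak* is /k/ (a voiceless consonant), it takes -hub, giving *bejoakhub*.
The diminutive form *bejoakhub*: final consonant = /b/, voiced → -ojo → *bejoakhubojo*.

bejoakhubojo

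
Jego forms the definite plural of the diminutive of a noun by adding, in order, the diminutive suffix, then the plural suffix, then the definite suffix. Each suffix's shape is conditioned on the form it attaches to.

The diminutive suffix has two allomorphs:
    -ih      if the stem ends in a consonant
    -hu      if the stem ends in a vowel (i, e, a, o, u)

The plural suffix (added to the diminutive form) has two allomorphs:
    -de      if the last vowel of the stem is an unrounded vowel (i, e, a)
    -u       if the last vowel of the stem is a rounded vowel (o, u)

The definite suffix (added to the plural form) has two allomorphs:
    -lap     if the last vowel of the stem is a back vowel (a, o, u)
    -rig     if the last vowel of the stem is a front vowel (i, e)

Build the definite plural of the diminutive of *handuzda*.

handuzdahuulap

Since the final sound of *handuzda* is /a/ (a vowel), it takes -hu, giving *handuzdahu*.
The diminutive form *handuzdahu* — last vowel /u/ (a rounded vowel) → -u → *handuzdahuu*.
The plural form *handuzdahuu*: last vowel = /u/, a back vowel → -lap → *handuzdahuulap*.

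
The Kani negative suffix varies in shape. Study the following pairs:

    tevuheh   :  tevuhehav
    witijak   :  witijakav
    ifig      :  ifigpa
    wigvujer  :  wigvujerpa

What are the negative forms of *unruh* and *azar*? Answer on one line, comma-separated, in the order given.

unruhav, azarpa

Looking at the final consonant of each stem: -av when the stem ends in a voiceless consonant (*tevuheh*, *witijak*); -pa when the stem ends in a voiced consonant (*ifig*, *wigvujer*).
Since the final consonant of *unruh* is /h/ (voiceless), it takes -av, giving *unruhav*.
*azar* — final consonant /r/ (voiced) → -pa → *azarpa*.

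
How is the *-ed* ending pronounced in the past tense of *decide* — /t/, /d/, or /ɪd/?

The stem *decide* ends in /t/ or /d/.
The -ed suffix is realized as /ɪd/ after /t, d/; as /t/ after other voiceless consonants; and as /d/ after other voiced sounds.
So -ed on *decide* is pronounced /ɪd/.

/ɪd/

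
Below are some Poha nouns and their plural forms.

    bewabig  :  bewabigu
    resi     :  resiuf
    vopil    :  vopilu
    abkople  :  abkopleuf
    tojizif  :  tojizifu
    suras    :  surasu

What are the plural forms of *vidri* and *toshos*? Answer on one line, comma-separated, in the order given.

The pattern is consonant vs. vowel: -u when the stem ends in a consonant (*bewabig*, *vopil*, *tojizif*, *suras*); -uf when the stem ends in a vowel (*resi*, *abkople*).
*vidri* — final sound /i/ (a vowel) → -uf → *vidriuf*.
*toshos*: final sound = /s/, a consonant → -u → *toshosu*.

vidriuf, toshosu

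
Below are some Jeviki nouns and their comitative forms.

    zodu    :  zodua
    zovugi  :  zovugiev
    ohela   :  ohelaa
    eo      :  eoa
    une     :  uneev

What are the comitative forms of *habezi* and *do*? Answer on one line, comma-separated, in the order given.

habeziev, doa

The alternation tracks the last vowel of the stem — -ev when the last vowel of the stem is a front vowel (*zovugi*, *une*); -a when the last vowel of the stem is a back vowel (*zodu*, *ohela*, *eo*).
*habezi* — last vowel /i/ (a front vowel) → -ev → *habeziev*.
*do* — last vowel /o/ (a back vowel) → -a → *doa*.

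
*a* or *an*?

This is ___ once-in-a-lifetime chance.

The indefinite article is chosen by the initial *sound* of the following word, not its spelling.
*once-in-a-lifetime* begins with the sound /wʌ/ (*once* pronounced with initial /w/) — a consonant sound.
So the article is *a*: This is a once-in-a-lifetime chance.

a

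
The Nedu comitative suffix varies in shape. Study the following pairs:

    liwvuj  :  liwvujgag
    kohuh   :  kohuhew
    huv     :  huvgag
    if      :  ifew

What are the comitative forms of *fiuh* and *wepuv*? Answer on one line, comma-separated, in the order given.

The suffix is conditioned by the final consonant: -ew when the stem ends in a voiceless consonant (*kohuh*, *if*); -gag when the stem ends in a voiced consonant (*liwvuj*, *huv*).
The final consonant of *fiuh* is /h/, which is voiceless, so the suffix is -ew, giving *fiuhew*.
*wepuv*: final consonant = /v/, voiced → -gag → *wepuvgag*.

fiuhew, wepuvgag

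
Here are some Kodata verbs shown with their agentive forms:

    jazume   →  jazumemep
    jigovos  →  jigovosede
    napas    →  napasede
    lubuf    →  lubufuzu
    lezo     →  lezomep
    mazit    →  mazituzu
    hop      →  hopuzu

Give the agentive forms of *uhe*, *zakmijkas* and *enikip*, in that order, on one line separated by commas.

Looking at the final sound of each stem: -ede when the stem ends in a sibilant (*jigovos*, *napas*); -uzu when the stem ends in a non-sibilant consonant (*lubuf*, *mazit*, *hop*); -mep when the stem ends in a vowel (*jazume*, *lezo*).
Since the final sound of *uhe* is /e/ (a vowel), it takes -mep, giving *uhemep*.
The final sound of *zakmijkas* is /s/, which is a sibilant, so the suffix is -ede, giving *zakmijkasede*.
The final sound of *enikip* is /p/, which is a non-sibilant consonant, so the suffix is -uzu, giving *enikipuzu*.

uhemep, zakmijkasede, enikipuzu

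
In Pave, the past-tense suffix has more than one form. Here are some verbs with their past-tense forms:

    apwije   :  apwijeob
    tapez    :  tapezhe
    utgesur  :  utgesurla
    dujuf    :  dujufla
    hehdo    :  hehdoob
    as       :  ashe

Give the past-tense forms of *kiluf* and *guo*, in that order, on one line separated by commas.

kilufla, guoob

Looking at the final sound of each stem: -he when the stem ends in a sibilant (*tapez*, *as*); -la when the stem ends in a non-sibilant consonant (*utgesur*, *dujuf*); -ob when the stem ends in a vowel (*apwije*, *hehdo*).
*kiluf* — final sound /f/ (a non-sibilant consonant) → -la → *kilufla*.
The final sound of *guo* is /o/, which is a vowel, so the suffix is -ob, giving *guoob*.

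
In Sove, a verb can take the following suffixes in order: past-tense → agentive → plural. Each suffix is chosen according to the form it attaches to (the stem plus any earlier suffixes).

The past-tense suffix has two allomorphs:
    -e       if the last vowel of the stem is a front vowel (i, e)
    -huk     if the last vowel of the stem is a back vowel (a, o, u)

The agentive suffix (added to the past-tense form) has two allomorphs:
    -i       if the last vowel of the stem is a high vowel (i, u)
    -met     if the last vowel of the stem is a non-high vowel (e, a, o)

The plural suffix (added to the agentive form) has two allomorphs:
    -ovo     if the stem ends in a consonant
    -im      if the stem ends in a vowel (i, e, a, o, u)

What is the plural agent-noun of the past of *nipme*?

Since the last vowel of *nipme* is /e/ (a front vowel), it takes -e, giving *nipmee*.
The last vowel of the past-tense form *nipmee* is /e/, which is a non-high vowel, so the agentive suffix is -met, giving *nipmeemet*.
The agentive form *nipmeemet*: final sound = /t/, a consonant → -ovo → *nipmeemetovo*.

nipmeemetovo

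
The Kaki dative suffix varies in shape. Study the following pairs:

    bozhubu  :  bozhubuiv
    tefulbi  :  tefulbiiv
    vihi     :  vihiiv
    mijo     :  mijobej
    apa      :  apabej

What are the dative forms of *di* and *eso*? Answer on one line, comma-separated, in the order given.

diiv, esobej

The suffix is conditioned by the last vowel: -iv when the last vowel of the stem is a high vowel (*bozhubu*, *tefulbi*, *vihi*); -bej when the last vowel of the stem is a non-high vowel (*mijo*, *apa*).
*di* — last vowel /i/ (a high vowel) → -iv → *diiv*.
The last vowel of *eso* is /o/, which is a non-high vowel, so the suffix is -bej, giving *esobej*.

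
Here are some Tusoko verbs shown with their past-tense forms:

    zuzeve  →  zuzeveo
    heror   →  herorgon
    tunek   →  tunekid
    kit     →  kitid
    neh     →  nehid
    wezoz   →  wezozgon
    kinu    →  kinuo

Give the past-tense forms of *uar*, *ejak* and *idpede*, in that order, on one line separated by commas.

The alternation tracks the final sound of the stem — -id when the stem ends in a voiceless consonant (*tunek*, *kit*, *neh*); -gon when the stem ends in a voiced consonant (*heror*, *wezoz*); -o when the stem ends in a vowel (*zuzeve*, *kinu*).
Since the final sound of *uar* is /r/ (a voiced consonant), it takes -gon, giving *uargon*.
The final sound of *ejak* is /k/, which is a voiceless consonant, so the suffix is -id, giving *ejakid*.
The final sound of *idpede* is /e/, which is a vowel, so the suffix is -o, giving *idpedeo*.

uargon, ejakid, idpedeo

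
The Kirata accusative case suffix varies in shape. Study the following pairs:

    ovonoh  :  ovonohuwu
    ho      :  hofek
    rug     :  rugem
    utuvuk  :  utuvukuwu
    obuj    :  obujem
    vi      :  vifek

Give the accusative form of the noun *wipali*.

The pattern is voicing of the final sound: -uwu when the stem ends in a voiceless consonant (*ovonoh*, *utuvuk*); -em when the stem ends in a voiced consonant (*rug*, *obuj*); -fek when the stem ends in a vowel (*ho*, *vi*).
*wipali* — final sound /i/ (a vowel) → -fek → *wipalifek*.

wipalifek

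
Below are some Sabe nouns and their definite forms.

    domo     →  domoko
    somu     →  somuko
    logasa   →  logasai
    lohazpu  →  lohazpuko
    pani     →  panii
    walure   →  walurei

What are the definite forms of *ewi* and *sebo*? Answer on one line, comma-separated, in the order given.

ewii, seboko

The suffix is conditioned by the last vowel: -ko when the last vowel of the stem is a rounded vowel (*domo*, *somu*, *lohazpu*); -i when the last vowel of the stem is an unrounded vowel (*logasa*, *pani*, *walure*).
Since the last vowel of *ewi* is /i/ (an unrounded vowel), it takes -i, giving *ewii*.
*sebo*: last vowel = /o/, a rounded vowel → -ko → *seboko*.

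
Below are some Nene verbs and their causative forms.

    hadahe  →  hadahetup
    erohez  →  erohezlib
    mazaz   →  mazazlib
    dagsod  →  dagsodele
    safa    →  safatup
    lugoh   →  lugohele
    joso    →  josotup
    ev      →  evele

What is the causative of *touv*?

The suffix is conditioned by the final sound: -lib when the stem ends in a sibilant (*erohez*, *mazaz*); -ele when the stem ends in a non-sibilant consonant (*dagsod*, *lugoh*, *ev*); -tup when the stem ends in a vowel (*hadahe*, *safa*, *joso*).
*touv*: final sound = /v/, a non-sibilant consonant → -ele → *touvele*.

touvele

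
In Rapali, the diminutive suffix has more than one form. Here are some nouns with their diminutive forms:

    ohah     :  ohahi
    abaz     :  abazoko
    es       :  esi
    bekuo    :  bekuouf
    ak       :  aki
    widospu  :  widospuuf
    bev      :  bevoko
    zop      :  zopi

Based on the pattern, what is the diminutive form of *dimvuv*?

dimvuvoko

The alternation tracks the final sound of the stem — -i when the stem ends in a voiceless consonant (*ohah*, *es*, *ak*, *zop*); -oko when the stem ends in a voiced consonant (*abaz*, *bev*); -uf when the stem ends in a vowel (*bekuo*, *widospu*).
*dimvuv* — final sound /v/ (a voiced consonant) → -oko → *dimvuvoko*.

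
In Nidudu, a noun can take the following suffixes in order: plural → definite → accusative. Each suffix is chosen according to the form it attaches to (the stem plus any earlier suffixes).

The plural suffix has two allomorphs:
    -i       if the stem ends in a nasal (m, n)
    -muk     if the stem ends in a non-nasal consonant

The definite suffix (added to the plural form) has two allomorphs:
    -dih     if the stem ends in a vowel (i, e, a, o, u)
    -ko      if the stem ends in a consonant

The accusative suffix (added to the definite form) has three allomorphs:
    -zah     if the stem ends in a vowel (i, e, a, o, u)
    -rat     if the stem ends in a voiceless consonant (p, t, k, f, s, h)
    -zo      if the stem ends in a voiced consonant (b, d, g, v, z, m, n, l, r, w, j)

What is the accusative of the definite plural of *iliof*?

*iliof*: final consonant = /f/, non-nasal → -muk → *iliofmuk*.
The final sound of the plural form *iliofmuk* is /k/, which is a consonant, so the definite suffix is -ko, giving *iliofmukko*.
The definite form *iliofmukko*: final sound = /o/, a vowel → -zah → *iliofmukkozah*.

iliofmukkozah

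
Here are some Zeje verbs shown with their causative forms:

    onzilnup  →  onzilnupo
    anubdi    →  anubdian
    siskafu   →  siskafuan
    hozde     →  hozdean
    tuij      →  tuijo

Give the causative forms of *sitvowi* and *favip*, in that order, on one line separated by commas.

sitvowian, favipo

The pattern is consonant vs. vowel: -o when the stem ends in a consonant (*onzilnup*, *tuij*); -an when the stem ends in a vowel (*anubdi*, *siskafu*, *hozde*).
*sitvowi* — final sound /i/ (a vowel) → -an → *sitvowian*.
*favip* — final sound /p/ (a consonant) → -o → *favipo*.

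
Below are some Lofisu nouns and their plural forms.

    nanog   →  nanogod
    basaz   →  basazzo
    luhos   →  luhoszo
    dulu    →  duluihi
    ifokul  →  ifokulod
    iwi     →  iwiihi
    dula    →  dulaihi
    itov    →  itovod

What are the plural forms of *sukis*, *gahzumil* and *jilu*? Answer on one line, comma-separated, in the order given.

Looking at the final sound of each stem: -zo when the stem ends in a sibilant (*basaz*, *luhos*); -od when the stem ends in a non-sibilant consonant (*nanog*, *ifokul*, *itov*); -ihi when the stem ends in a vowel (*dulu*, *iwi*, *dula*).
Since the final sound of *sukis* is /s/ (a sibilant), it takes -zo, giving *sukiszo*.
Since the final sound of *gahzumil* is /l/ (a non-sibilant consonant), it takes -od, giving *gahzumilod*.
*jilu* — final sound /u/ (a vowel) → -ihi → *jiluihi*.

sukiszo, gahzumilod, jiluihi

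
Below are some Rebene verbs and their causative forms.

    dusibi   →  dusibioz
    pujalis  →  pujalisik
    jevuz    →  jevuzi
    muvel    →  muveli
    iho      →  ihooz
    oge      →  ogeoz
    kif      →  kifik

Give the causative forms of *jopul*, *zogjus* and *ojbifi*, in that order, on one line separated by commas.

The alternation tracks the final sound of the stem — -ik when the stem ends in a voiceless consonant (*pujalis*, *kif*); -i when the stem ends in a voiced consonant (*jevuz*, *muvel*); -oz when the stem ends in a vowel (*dusibi*, *iho*, *oge*).
*jopul* — final sound /l/ (a voiced consonant) → -i → *jopuli*.
The final sound of *zogjus* is /s/, which is a voiceless consonant, so the suffix is -ik, giving *zogjusik*.
The final sound of *ojbifi* is /i/, which is a vowel, so the suffix is -oz, giving *ojbifioz*.

jopuli, zogjusik, ojbifioz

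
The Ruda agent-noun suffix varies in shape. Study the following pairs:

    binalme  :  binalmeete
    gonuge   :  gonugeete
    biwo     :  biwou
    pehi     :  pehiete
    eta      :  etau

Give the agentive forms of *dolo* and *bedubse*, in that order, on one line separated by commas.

dolou, bedubseete

The suffix is conditioned by the last vowel: -ete when the last vowel of the stem is a front vowel (*binalme*, *gonuge*, *pehi*); -u when the last vowel of the stem is a back vowel (*biwo*, *eta*).
Since the last vowel of *dolo* is /o/ (a back vowel), it takes -u, giving *dolou*.
The last vowel of *bedubse* is /e/, which is a front vowel, so the suffix is -ete, giving *bedubseete*.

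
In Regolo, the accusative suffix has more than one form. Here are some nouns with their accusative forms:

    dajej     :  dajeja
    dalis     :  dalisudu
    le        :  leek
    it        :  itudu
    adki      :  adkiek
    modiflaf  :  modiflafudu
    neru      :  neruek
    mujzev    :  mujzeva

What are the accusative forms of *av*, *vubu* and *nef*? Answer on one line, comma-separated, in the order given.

The pattern is voicing of the final sound: -udu when the stem ends in a voiceless consonant (*dalis*, *it*, *modiflaf*); -a when the stem ends in a voiced consonant (*dajej*, *mujzev*); -ek when the stem ends in a vowel (*le*, *adki*, *neru*).
*av*: final sound = /v/, a voiced consonant → -a → *ava*.
*vubu* — final sound /u/ (a vowel) → -ek → *vubuek*.
*nef*: final sound = /f/, a voiceless consonant → -udu → *nefudu*.

ava, vubuek, nefudu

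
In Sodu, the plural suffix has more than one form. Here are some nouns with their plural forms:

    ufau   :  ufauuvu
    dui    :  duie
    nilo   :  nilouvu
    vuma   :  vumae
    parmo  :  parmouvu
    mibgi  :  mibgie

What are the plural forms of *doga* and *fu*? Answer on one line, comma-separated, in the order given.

dogae, fuuvu

The pattern is rounding harmony: -uvu when the last vowel of the stem is a rounded vowel (*ufau*, *nilo*, *parmo*); -e when the last vowel of the stem is an unrounded vowel (*dui*, *vuma*, *mibgi*).
Since the last vowel of *doga* is /a/ (an unrounded vowel), it takes -e, giving *dogae*.
Since the last vowel of *fu* is /u/ (a rounded vowel), it takes -uvu, giving *fuuvu*.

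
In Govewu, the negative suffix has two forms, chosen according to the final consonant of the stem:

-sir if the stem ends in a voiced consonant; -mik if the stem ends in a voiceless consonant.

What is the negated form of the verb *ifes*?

ifesmik

*ifes* — final consonant /s/ (voiceless) → -mik → *ifesmik*.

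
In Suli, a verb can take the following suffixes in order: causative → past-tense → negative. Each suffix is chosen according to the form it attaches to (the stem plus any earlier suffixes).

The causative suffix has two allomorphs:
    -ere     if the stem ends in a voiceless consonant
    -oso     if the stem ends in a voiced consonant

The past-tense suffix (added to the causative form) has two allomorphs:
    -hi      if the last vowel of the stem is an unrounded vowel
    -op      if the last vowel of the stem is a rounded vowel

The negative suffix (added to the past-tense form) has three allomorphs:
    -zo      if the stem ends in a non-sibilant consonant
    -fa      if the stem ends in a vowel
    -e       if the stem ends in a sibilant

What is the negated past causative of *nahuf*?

nahuferehifa

*nahuf* — final consonant /f/ (voiceless) → -ere → *nahufere*.
The causative form *nahufere* — last vowel /e/ (an unrounded vowel) → -hi → *nahuferehi*.
The past-tense form *nahuferehi* — final sound /i/ (a vowel) → -fa → *nahuferehifa*.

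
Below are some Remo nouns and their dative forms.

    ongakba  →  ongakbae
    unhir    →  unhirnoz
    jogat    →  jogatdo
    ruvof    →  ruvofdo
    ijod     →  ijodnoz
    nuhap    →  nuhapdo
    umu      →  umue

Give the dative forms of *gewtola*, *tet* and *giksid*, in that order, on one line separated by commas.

gewtolae, tetdo, giksidnoz

Looking at the final sound of each stem: -do when the stem ends in a voiceless consonant (*jogat*, *ruvof*, *nuhap*); -noz when the stem ends in a voiced consonant (*unhir*, *ijod*); -e when the stem ends in a vowel (*ongakba*, *umu*).
*gewtola*: final sound = /a/, a vowel → -e → *gewtolae*.
*tet* — final sound /t/ (a voiceless consonant) → -do → *tetdo*.
Since the final sound of *giksid* is /d/ (a voiced consonant), it takes -noz, giving *giksidnoz*.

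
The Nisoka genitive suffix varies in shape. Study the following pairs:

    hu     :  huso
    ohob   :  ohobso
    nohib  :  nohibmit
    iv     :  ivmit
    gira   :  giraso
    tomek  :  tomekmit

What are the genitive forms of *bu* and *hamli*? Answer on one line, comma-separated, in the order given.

Looking at the last vowel of each stem: -mit when the last vowel of the stem is a front vowel (*nohib*, *iv*, *tomek*); -so when the last vowel of the stem is a back vowel (*hu*, *ohob*, *gira*).
The last vowel of *bu* is /u/, which is a back vowel, so the suffix is -so, giving *buso*.
Since the last vowel of *hamli* is /i/ (a front vowel), it takes -mit, giving *hamlimit*.

buso, hamlimit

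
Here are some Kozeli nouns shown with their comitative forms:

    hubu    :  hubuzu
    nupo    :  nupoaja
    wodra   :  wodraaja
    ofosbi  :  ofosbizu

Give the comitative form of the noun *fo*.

foaja

The suffix is conditioned by the last vowel: -zu when the last vowel of the stem is a high vowel (*hubu*, *ofosbi*); -aja when the last vowel of the stem is a non-high vowel (*nupo*, *wodra*).
*fo* — last vowel /o/ (a non-high vowel) → -aja → *foaja*.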